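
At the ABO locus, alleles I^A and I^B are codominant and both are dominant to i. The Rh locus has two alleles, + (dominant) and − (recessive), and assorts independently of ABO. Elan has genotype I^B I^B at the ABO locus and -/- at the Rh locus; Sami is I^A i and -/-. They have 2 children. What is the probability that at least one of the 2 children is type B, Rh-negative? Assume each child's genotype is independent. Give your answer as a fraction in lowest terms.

3/4

ABO cross I^B I^B × I^A i → 1/2 B, 1/2 AB.
Rh cross -/- × -/- → 1 Rh-; so P(type B, Rh-negative) = 1/2 × 1 = 1/2 per child.
P(none) = (1/2)^2 = 1/4; P(at least one) = 1 − 1/4 = 3/4.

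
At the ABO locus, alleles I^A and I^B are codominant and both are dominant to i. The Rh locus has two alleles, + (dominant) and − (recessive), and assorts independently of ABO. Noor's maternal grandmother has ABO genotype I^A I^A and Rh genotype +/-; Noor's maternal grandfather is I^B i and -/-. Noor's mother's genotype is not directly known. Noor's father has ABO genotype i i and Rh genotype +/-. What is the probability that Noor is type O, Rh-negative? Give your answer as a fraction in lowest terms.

3/32

Noor's mother's ABO genotype from I^A I^A × I^B i: 1/2 I^A I^B, 1/2 I^A i.
Crossing each possibility with the father i i and summing P(type O): 1/2·0 + 1/2·1/2 = 1/4.
Similarly for Rh via the mother's Rh distribution: P(Rh-) = 3/8.
Independent loci: 1/4 × 3/8 = 3/32.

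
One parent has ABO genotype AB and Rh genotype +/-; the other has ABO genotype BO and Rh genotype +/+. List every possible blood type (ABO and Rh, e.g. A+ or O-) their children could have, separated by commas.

Gametes from AB × BO give offspring ABO genotypes AB, AO, BB, BO, i.e. phenotypes A, B, AB.
Rh cross +/- × +/+ → phenotypes Rh+.
Combining independently: A+, B+, AB+.

A+, B+, AB+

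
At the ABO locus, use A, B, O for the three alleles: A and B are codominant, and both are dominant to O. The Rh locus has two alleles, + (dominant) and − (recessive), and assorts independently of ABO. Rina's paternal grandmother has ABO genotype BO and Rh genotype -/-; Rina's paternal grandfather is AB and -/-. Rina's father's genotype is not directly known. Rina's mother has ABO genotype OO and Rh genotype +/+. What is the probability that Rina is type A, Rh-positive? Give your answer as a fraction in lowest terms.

Rina's father's ABO genotype from BO × AB: 1/4 AB, 1/4 AO, 1/4 BB, 1/4 BO.
Crossing each possibility with the mother OO and summing P(type A): 1/4·1/2 + 1/4·1/2 + 1/4·0 + 1/4·0 = 1/4.
Similarly for Rh via the father's Rh distribution: P(Rh+) = 1.
Independent loci: 1/4 × 1 = 1/4.

1/4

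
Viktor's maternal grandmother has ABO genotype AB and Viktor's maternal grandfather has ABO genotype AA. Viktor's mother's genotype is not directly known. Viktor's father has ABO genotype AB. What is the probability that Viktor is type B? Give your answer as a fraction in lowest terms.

1/8

Viktor's mother's ABO genotype from AB × AA: 1/2 AA, 1/2 AB.
Crossing each possibility with the father AB and summing P(type B): 1/2·0 + 1/2·1/4 = 1/8.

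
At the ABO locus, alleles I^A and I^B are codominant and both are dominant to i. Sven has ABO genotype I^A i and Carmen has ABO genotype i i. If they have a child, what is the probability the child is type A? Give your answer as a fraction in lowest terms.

ABO cross I^A i × i i → offspring phenotypes: 1/2 O, 1/2 A.
So P(type A) = 1/2.

1/2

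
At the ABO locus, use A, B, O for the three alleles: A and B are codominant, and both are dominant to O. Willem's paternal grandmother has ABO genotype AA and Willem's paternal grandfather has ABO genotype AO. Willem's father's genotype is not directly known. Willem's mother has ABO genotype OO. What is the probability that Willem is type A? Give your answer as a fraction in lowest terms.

Willem's father's ABO genotype from AA × AO: 1/2 AA, 1/2 AO.
Crossing each possibility with the mother OO and summing P(type A): 1/2·1 + 1/2·1/2 = 3/4.

3/4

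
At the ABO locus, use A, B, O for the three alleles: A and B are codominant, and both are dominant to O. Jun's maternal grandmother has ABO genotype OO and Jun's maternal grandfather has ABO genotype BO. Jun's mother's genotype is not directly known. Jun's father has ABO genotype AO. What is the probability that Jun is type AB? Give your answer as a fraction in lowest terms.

Jun's mother's ABO genotype from OO × BO: 1/2 BO, 1/2 OO.
Crossing each possibility with the father AO and summing P(type AB): 1/2·1/4 + 1/2·0 = 1/8.

1/8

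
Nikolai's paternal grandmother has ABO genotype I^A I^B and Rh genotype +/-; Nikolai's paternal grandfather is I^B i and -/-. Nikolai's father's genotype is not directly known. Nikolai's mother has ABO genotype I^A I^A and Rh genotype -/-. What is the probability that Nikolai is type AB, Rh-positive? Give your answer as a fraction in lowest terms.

Nikolai's father's ABO genotype from I^A I^B × I^B i: 1/4 I^A I^B, 1/4 I^A i, 1/4 I^B I^B, 1/4 I^B i.
Crossing each possibility with the mother I^A I^A and summing P(type AB): 1/4·1/2 + 1/4·0 + 1/4·1 + 1/4·1/2 = 1/2.
Similarly for Rh via the father's Rh distribution: P(Rh+) = 1/4.
Independent loci: 1/2 × 1/4 = 1/8.

1/8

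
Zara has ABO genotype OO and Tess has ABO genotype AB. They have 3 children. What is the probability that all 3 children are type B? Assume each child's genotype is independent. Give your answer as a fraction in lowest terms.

1/8

ABO cross OO × AB → 1/2 A, 1/2 B.
So P(type B) = 1/2 per child.
All 3 independent: (1/2)^3 = 1/8.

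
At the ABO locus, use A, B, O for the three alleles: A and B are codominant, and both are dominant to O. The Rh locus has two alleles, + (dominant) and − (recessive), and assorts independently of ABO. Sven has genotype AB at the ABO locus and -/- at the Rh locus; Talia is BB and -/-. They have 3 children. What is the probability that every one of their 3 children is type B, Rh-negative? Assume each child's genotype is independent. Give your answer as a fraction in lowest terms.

1/8

ABO cross AB × BB → 1/2 B, 1/2 AB.
Rh cross -/- × -/- → 1 Rh-; so P(type B, Rh-negative) = 1/2 × 1 = 1/2 per child.
All 3 independent: (1/2)^3 = 1/8.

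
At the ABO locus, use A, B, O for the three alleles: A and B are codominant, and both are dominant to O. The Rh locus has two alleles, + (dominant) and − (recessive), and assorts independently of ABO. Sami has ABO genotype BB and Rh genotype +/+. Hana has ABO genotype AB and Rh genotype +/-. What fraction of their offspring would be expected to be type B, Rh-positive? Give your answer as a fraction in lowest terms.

ABO cross BB × AB → offspring phenotypes: 1/2 B, 1/2 AB.
Rh cross +/+ × +/- → 1 Rh+.
Independent loci: P(type B, Rh-positive) = 1/2 × 1 = 1/2.

1/2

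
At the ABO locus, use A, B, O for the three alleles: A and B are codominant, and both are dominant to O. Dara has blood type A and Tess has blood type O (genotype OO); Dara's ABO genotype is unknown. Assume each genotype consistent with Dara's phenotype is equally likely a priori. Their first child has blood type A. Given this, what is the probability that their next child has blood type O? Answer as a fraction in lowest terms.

Possible genotypes: Dara ∈ {AA, AO}; Tess ∈ {OO}.
Weight each parental genotype pair by prior × P(type-A child):
  AA × OO: posterior weight 2/3; P(next child type O) = 0.
  AO × OO: posterior weight 1/3; P(next child type O) = 1/2.
Weighted sum = 1/6.

1/6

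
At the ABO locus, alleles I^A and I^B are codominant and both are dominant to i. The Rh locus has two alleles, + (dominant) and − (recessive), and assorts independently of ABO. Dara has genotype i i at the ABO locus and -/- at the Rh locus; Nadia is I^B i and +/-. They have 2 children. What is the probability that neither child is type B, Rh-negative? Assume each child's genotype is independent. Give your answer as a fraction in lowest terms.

9/16

ABO cross i i × I^B i → 1/2 O, 1/2 B.
Rh cross -/- × +/- → 1/2 Rh+, 1/2 Rh-; so P(type B, Rh-negative) = 1/2 × 1/2 = 1/4 per child.
P(not type B, Rh-negative) = 3/4 for one child; (3/4)^2 = 9/16.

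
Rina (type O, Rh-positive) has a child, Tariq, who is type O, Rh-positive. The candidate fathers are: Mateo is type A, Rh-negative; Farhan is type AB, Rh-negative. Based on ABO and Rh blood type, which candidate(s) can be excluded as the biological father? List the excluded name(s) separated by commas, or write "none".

A candidate is excluded only if no genotype consistent with his phenotype could produce a type O, Rh-positive child with a type O, Rh-positive mother.
Farhan (type AB, Rh-): no genotype consistent with that phenotype can produce a type-O Rh+ child with a type-O mother.

Farhan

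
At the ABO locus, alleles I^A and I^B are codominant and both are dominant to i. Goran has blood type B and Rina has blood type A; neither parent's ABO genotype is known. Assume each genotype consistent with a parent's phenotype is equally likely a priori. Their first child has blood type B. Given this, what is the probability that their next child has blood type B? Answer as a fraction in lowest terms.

Possible genotypes: Goran ∈ {I^B I^B, I^B i}; Rina ∈ {I^A I^A, I^A i}.
Weight each parental genotype pair by prior × P(type-B child):
  I^B I^B × I^A i: posterior weight 2/3; P(next child type B) = 1/2.
  I^B i × I^A i: posterior weight 1/3; P(next child type B) = 1/4.
Weighted sum = 5/12.

5/12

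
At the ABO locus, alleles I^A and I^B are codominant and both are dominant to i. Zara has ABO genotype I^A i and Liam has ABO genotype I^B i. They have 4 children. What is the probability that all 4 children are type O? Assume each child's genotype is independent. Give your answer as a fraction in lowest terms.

1/256

ABO cross I^A i × I^B i → 1/4 O, 1/4 A, 1/4 B, 1/4 AB.
So P(type O) = 1/4 per child.
All 4 independent: (1/4)^4 = 1/256.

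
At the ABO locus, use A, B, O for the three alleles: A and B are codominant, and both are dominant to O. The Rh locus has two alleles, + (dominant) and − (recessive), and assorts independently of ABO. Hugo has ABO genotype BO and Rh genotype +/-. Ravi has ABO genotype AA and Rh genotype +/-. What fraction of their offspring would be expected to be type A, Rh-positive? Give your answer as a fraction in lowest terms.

3/8

ABO cross BO × AA → offspring phenotypes: 1/2 A, 1/2 AB.
Rh cross +/- × +/- → 3/4 Rh+, 1/4 Rh-.
Independent loci: P(type A, Rh-positive) = 1/2 × 3/4 = 3/8.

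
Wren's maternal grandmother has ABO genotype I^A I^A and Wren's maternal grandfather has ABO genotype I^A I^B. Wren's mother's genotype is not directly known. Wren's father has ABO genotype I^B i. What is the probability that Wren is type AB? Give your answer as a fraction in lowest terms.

3/8

Wren's mother's ABO genotype from I^A I^A × I^A I^B: 1/2 I^A I^A, 1/2 I^A I^B.
Crossing each possibility with the father I^B i and summing P(type AB): 1/2·1/2 + 1/2·1/4 = 3/8.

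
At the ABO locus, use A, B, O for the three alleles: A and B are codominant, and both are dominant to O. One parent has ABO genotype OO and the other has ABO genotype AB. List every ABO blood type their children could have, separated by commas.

Gametes from OO × AB give offspring ABO genotypes AO, BO, i.e. phenotypes A, B.

A, B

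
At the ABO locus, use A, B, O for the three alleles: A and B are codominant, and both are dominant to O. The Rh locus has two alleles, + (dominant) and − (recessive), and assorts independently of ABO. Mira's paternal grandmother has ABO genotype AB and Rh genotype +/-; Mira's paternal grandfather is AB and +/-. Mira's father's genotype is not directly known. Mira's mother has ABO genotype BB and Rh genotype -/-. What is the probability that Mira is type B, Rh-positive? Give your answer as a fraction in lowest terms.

Mira's father's ABO genotype from AB × AB: 1/4 AA, 1/2 AB, 1/4 BB.
Crossing each possibility with the mother BB and summing P(type B): 1/4·0 + 1/2·1/2 + 1/4·1 = 1/2.
Similarly for Rh via the father's Rh distribution: P(Rh+) = 1/2.
Independent loci: 1/2 × 1/2 = 1/4.

1/4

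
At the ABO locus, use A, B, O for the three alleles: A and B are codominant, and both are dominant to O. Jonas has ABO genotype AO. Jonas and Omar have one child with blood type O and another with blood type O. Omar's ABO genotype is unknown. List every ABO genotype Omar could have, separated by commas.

AO, BO, OO

For each candidate genotype of Omar, check whether crossing it with AO can produce every observed child phenotype.
  AA → possible child types {A} ✗
  AB → possible child types {A, B, AB} ✗
  AO → possible child types {O, A} ✓
  BB → possible child types {B, AB} ✗
  BO → possible child types {O, A, B, AB} ✓
  OO → possible child types {O, A} ✓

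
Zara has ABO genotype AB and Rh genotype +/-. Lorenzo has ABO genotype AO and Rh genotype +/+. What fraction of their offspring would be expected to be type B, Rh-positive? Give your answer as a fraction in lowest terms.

1/4

ABO cross AB × AO → offspring phenotypes: 1/2 A, 1/4 B, 1/4 AB.
Rh cross +/- × +/+ → 1 Rh+.
Independent loci: P(type B, Rh-positive) = 1/4 × 1 = 1/4.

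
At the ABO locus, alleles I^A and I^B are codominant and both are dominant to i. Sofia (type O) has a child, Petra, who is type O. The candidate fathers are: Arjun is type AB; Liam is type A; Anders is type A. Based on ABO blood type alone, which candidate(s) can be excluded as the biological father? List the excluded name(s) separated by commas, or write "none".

A candidate is excluded only if no genotype consistent with his phenotype could produce a type O child with a type O mother.
Arjun (type AB): no genotype consistent with that phenotype can produce a type-O child with a type-O mother.

Arjun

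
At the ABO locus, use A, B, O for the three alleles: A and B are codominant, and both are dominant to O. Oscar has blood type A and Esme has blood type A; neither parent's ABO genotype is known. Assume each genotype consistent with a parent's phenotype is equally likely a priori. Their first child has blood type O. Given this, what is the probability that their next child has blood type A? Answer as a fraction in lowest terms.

3/4

Possible genotypes: Oscar ∈ {AA, AO}; Esme ∈ {AA, AO}.
Weight each parental genotype pair by prior × P(type-O child):
  AO × AO: posterior weight 1; P(next child type A) = 3/4.
Weighted sum = 3/4.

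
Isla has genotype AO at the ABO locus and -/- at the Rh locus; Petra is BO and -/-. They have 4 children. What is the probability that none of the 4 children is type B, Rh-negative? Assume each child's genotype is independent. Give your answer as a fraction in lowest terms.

81/256

ABO cross AO × BO → 1/4 O, 1/4 A, 1/4 B, 1/4 AB.
Rh cross -/- × -/- → 1 Rh-; so P(type B, Rh-negative) = 1/4 × 1 = 1/4 per child.
P(not type B, Rh-negative) = 3/4 for one child; (3/4)^4 = 81/256.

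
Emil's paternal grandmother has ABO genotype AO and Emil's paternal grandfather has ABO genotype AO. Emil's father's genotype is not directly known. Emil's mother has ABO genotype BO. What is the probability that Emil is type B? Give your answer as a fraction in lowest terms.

Emil's father's ABO genotype from AO × AO: 1/4 AA, 1/2 AO, 1/4 OO.
Crossing each possibility with the mother BO and summing P(type B): 1/4·0 + 1/2·1/4 + 1/4·1/2 = 1/4.

1/4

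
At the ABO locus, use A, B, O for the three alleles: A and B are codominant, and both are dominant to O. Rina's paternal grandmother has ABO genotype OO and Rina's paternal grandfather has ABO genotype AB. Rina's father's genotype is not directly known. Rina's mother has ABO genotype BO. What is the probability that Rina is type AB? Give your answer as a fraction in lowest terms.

1/8

Rina's father's ABO genotype from OO × AB: 1/2 AO, 1/2 BO.
Crossing each possibility with the mother BO and summing P(type AB): 1/2·1/4 + 1/2·0 = 1/8.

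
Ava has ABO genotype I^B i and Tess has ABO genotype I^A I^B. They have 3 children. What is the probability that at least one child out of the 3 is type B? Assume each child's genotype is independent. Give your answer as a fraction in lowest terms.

7/8

ABO cross I^B i × I^A I^B → 1/4 A, 1/2 B, 1/4 AB.
So P(type B) = 1/2 per child.
P(none) = (1/2)^3 = 1/8; P(at least one) = 1 − 1/8 = 7/8.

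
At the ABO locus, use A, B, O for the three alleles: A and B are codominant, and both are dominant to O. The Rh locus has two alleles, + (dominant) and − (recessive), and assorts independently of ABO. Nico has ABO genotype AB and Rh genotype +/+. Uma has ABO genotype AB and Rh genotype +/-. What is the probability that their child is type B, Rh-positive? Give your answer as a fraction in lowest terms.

ABO cross AB × AB → offspring phenotypes: 1/4 A, 1/4 B, 1/2 AB.
Rh cross +/+ × +/- → 1 Rh+.
Independent loci: P(type B, Rh-positive) = 1/4 × 1 = 1/4.

1/4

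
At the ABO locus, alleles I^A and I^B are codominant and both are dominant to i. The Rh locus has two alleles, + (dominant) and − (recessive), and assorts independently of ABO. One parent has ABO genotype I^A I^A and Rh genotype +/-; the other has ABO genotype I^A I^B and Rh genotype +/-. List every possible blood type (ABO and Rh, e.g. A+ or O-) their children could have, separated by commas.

A+, A-, AB+, AB-

Gametes from I^A I^A × I^A I^B give offspring ABO genotypes I^A I^A, I^A I^B, i.e. phenotypes A, AB.
Rh cross +/- × +/- → phenotypes Rh+, Rh-.
Combining independently: A+, A-, AB+, AB-.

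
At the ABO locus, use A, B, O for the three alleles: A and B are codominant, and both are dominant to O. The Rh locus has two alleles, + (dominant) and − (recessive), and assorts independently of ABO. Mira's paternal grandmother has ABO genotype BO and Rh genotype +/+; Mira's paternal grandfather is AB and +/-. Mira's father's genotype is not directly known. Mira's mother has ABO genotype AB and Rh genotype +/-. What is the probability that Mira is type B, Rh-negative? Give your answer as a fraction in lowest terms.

3/64

Mira's father's ABO genotype from BO × AB: 1/4 AB, 1/4 AO, 1/4 BB, 1/4 BO.
Crossing each possibility with the mother AB and summing P(type B): 1/4·1/4 + 1/4·1/4 + 1/4·1/2 + 1/4·1/2 = 3/8.
Similarly for Rh via the father's Rh distribution: P(Rh-) = 1/8.
Independent loci: 3/8 × 1/8 = 3/64.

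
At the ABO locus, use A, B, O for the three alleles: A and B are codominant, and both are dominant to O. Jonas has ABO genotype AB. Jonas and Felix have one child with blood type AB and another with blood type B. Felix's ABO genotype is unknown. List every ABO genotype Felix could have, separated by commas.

For each candidate genotype of Felix, check whether crossing it with AB can produce every observed child phenotype.
  AA → possible child types {A, AB} ✗
  AB → possible child types {A, B, AB} ✓
  AO → possible child types {A, B, AB} ✓
  BB → possible child types {B, AB} ✓
  BO → possible child types {A, B, AB} ✓
  OO → possible child types {A, B} ✗

AB, AO, BB, BO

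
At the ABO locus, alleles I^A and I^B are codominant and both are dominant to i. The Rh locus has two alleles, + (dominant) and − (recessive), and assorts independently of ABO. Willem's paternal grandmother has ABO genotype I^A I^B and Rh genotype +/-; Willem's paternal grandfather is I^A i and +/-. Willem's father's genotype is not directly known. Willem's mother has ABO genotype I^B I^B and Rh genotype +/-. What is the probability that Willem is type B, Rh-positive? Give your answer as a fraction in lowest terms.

Willem's father's ABO genotype from I^A I^B × I^A i: 1/4 I^A I^A, 1/4 I^A I^B, 1/4 I^A i, 1/4 I^B i.
Crossing each possibility with the mother I^B I^B and summing P(type B): 1/4·0 + 1/4·1/2 + 1/4·1/2 + 1/4·1 = 1/2.
Similarly for Rh via the father's Rh distribution: P(Rh+) = 3/4.
Independent loci: 1/2 × 3/4 = 3/8.

3/8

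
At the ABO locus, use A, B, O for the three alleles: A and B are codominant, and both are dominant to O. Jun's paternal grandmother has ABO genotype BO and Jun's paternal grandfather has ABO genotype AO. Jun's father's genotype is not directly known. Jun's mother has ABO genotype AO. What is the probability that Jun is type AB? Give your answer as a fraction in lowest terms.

Jun's father's ABO genotype from BO × AO: 1/4 AB, 1/4 AO, 1/4 BO, 1/4 OO.
Crossing each possibility with the mother AO and summing P(type AB): 1/4·1/4 + 1/4·0 + 1/4·1/4 + 1/4·0 = 1/8.

1/8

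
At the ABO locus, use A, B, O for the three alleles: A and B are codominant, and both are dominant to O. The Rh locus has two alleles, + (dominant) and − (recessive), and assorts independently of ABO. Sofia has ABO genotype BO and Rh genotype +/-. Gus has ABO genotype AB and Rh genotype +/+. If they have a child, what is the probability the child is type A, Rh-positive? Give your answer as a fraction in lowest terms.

ABO cross BO × AB → offspring phenotypes: 1/4 A, 1/2 B, 1/4 AB.
Rh cross +/- × +/+ → 1 Rh+.
Independent loci: P(type A, Rh-positive) = 1/4 × 1 = 1/4.

1/4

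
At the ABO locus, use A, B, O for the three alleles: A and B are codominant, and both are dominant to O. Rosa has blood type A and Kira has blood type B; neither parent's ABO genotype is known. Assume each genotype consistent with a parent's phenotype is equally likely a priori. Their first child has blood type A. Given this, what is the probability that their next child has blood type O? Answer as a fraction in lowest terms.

1/12

Possible genotypes: Rosa ∈ {AA, AO}; Kira ∈ {BB, BO}.
Weight each parental genotype pair by prior × P(type-A child):
  AA × BO: posterior weight 2/3; P(next child type O) = 0.
  AO × BO: posterior weight 1/3; P(next child type O) = 1/4.
Weighted sum = 1/12.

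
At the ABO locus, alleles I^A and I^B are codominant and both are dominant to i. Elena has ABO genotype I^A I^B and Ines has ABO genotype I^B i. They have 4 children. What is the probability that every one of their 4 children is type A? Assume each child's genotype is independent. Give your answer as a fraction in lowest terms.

1/256

ABO cross I^A I^B × I^B i → 1/4 A, 1/2 B, 1/4 AB.
So P(type A) = 1/4 per child.
All 4 independent: (1/4)^4 = 1/256.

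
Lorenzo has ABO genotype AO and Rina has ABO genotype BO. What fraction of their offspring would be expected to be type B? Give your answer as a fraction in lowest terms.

ABO cross AO × BO → offspring phenotypes: 1/4 O, 1/4 A, 1/4 B, 1/4 AB.
So P(type B) = 1/4.

1/4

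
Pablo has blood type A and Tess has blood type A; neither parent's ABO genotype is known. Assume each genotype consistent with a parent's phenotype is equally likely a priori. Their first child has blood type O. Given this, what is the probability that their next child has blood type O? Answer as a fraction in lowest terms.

Possible genotypes: Pablo ∈ {I^A I^A, I^A i}; Tess ∈ {I^A I^A, I^A i}.
Weight each parental genotype pair by prior × P(type-O child):
  I^A i × I^A i: posterior weight 1; P(next child type O) = 1/4.
Weighted sum = 1/4.

1/4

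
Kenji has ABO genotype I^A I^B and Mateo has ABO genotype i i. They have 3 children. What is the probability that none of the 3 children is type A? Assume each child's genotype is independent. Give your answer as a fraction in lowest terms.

ABO cross I^A I^B × i i → 1/2 A, 1/2 B.
So P(type A) = 1/2 per child.
P(not type A) = 1/2 for one child; (1/2)^3 = 1/8.

1/8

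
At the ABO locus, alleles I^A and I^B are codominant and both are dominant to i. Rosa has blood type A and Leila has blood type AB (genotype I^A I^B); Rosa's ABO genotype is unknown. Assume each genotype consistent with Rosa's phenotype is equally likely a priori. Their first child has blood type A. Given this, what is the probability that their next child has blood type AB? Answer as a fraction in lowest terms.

Possible genotypes: Rosa ∈ {I^A I^A, I^A i}; Leila ∈ {I^A I^B}.
Weight each parental genotype pair by prior × P(type-A child):
  I^A I^A × I^A I^B: posterior weight 1/2; P(next child type AB) = 1/2.
  I^A i × I^A I^B: posterior weight 1/2; P(next child type AB) = 1/4.
Weighted sum = 3/8.

3/8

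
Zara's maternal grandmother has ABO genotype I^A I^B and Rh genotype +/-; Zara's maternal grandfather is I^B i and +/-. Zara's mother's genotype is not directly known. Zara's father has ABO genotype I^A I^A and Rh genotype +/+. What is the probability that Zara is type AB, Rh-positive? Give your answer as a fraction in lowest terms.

Zara's mother's ABO genotype from I^A I^B × I^B i: 1/4 I^A I^B, 1/4 I^A i, 1/4 I^B I^B, 1/4 I^B i.
Crossing each possibility with the father I^A I^A and summing P(type AB): 1/4·1/2 + 1/4·0 + 1/4·1 + 1/4·1/2 = 1/2.
Similarly for Rh via the mother's Rh distribution: P(Rh+) = 1.
Independent loci: 1/2 × 1 = 1/2.

1/2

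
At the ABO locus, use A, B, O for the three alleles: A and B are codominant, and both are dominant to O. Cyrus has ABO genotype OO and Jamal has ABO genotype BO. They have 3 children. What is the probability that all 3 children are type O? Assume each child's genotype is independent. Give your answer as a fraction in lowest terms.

1/8

ABO cross OO × BO → 1/2 O, 1/2 B.
So P(type O) = 1/2 per child.
All 3 independent: (1/2)^3 = 1/8.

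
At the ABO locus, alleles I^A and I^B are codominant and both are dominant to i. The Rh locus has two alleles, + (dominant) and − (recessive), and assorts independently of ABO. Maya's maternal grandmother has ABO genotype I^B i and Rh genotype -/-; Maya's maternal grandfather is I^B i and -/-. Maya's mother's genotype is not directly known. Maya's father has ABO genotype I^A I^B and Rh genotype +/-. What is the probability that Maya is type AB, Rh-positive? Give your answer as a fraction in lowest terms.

1/8

Maya's mother's ABO genotype from I^B i × I^B i: 1/4 I^B I^B, 1/2 I^B i, 1/4 i i.
Crossing each possibility with the father I^A I^B and summing P(type AB): 1/4·1/2 + 1/2·1/4 + 1/4·0 = 1/4.
Similarly for Rh via the mother's Rh distribution: P(Rh+) = 1/2.
Independent loci: 1/4 × 1/2 = 1/8.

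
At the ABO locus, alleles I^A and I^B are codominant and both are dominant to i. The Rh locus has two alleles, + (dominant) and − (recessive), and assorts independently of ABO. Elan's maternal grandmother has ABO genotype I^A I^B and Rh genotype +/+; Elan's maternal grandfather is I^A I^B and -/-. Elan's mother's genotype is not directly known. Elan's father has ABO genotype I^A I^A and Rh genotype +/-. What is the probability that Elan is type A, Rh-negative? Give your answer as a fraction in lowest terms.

1/8

Elan's mother's ABO genotype from I^A I^B × I^A I^B: 1/4 I^A I^A, 1/2 I^A I^B, 1/4 I^B I^B.
Crossing each possibility with the father I^A I^A and summing P(type A): 1/4·1 + 1/2·1/2 + 1/4·0 = 1/2.
Similarly for Rh via the mother's Rh distribution: P(Rh-) = 1/4.
Independent loci: 1/2 × 1/4 = 1/8.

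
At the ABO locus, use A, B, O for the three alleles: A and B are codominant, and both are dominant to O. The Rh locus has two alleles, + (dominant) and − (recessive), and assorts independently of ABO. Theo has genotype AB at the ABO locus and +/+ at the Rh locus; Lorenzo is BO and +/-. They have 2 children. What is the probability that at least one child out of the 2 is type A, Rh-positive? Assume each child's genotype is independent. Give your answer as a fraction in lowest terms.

ABO cross AB × BO → 1/4 A, 1/2 B, 1/4 AB.
Rh cross +/+ × +/- → 1 Rh+; so P(type A, Rh-positive) = 1/4 × 1 = 1/4 per child.
P(none) = (3/4)^2 = 9/16; P(at least one) = 1 − 9/16 = 7/16.

7/16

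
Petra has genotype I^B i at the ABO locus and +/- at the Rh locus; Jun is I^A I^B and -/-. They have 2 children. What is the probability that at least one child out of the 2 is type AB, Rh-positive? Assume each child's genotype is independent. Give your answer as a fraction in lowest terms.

15/64

ABO cross I^B i × I^A I^B → 1/4 A, 1/2 B, 1/4 AB.
Rh cross +/- × -/- → 1/2 Rh+, 1/2 Rh-; so P(type AB, Rh-positive) = 1/4 × 1/2 = 1/8 per child.
P(none) = (7/8)^2 = 49/64; P(at least one) = 1 − 49/64 = 15/64.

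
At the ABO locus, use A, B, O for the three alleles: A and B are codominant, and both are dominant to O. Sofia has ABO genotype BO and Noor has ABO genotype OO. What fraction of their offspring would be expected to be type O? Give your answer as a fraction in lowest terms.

ABO cross BO × OO → offspring phenotypes: 1/2 O, 1/2 B.
So P(type O) = 1/2.

1/2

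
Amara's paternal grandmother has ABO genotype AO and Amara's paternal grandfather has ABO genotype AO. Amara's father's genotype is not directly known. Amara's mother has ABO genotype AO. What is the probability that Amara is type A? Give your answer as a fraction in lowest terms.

Amara's father's ABO genotype from AO × AO: 1/4 AA, 1/2 AO, 1/4 OO.
Crossing each possibility with the mother AO and summing P(type A): 1/4·1 + 1/2·3/4 + 1/4·1/2 = 3/4.

3/4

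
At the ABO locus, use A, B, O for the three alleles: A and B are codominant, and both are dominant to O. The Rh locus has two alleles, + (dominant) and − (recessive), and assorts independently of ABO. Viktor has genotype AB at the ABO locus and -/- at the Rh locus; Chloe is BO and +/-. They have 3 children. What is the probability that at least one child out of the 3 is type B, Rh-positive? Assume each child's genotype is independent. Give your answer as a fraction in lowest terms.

37/64

ABO cross AB × BO → 1/4 A, 1/2 B, 1/4 AB.
Rh cross -/- × +/- → 1/2 Rh+, 1/2 Rh-; so P(type B, Rh-positive) = 1/2 × 1/2 = 1/4 per child.
P(none) = (3/4)^3 = 27/64; P(at least one) = 1 − 27/64 = 37/64.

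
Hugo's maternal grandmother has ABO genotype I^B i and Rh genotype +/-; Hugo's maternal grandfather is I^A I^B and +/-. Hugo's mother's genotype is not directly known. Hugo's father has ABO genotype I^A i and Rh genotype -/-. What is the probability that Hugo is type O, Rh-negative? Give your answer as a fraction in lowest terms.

Hugo's mother's ABO genotype from I^B i × I^A I^B: 1/4 I^A I^B, 1/4 I^A i, 1/4 I^B I^B, 1/4 I^B i.
Crossing each possibility with the father I^A i and summing P(type O): 1/4·0 + 1/4·1/4 + 1/4·0 + 1/4·1/4 = 1/8.
Similarly for Rh via the mother's Rh distribution: P(Rh-) = 1/2.
Independent loci: 1/8 × 1/2 = 1/16.

1/16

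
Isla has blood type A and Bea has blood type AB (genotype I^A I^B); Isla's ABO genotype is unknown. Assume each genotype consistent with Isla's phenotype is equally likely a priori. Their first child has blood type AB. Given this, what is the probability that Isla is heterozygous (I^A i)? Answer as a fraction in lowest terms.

Possible genotypes: Isla ∈ {I^A I^A, I^A i}; Bea ∈ {I^A I^B}.
Weight each parental genotype pair by prior × P(type-AB child):
  I^A I^A × I^A I^B: posterior weight 2/3.
  I^A i × I^A I^B: posterior weight 1/3.
Sum the posterior weight over pairs where Isla is I^A i: 1/3.

1/3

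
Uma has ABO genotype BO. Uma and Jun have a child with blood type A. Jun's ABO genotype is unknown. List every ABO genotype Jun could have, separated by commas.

AA, AB, AO

For each candidate genotype of Jun, check whether crossing it with BO can produce every observed child phenotype.
  AA → possible child types {A, AB} ✓
  AB → possible child types {A, B, AB} ✓
  AO → possible child types {O, A, B, AB} ✓
  BB → possible child types {B} ✗
  BO → possible child types {O, B} ✗
  OO → possible child types {O, B} ✗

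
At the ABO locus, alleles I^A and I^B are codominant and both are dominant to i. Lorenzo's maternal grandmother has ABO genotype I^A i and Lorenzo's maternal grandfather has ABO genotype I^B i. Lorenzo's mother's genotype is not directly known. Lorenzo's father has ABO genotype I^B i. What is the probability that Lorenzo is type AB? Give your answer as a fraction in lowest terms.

1/8

Lorenzo's mother's ABO genotype from I^A i × I^B i: 1/4 I^A I^B, 1/4 I^A i, 1/4 I^B i, 1/4 i i.
Crossing each possibility with the father I^B i and summing P(type AB): 1/4·1/4 + 1/4·1/4 + 1/4·0 + 1/4·0 = 1/8.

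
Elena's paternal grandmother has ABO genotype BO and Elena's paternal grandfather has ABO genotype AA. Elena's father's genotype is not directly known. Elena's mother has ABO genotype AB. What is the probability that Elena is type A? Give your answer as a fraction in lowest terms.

3/8

Elena's father's ABO genotype from BO × AA: 1/2 AB, 1/2 AO.
Crossing each possibility with the mother AB and summing P(type A): 1/2·1/4 + 1/2·1/2 = 3/8.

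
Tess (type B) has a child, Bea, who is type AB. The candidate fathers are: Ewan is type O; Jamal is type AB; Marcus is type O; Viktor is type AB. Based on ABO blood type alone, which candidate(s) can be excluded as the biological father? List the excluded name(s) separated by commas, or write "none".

A candidate is excluded only if no genotype consistent with his phenotype could produce a type AB child with a type B mother.
Ewan (type O): no genotype consistent with that phenotype can produce a type-AB child with a type-B mother.
Marcus (type O): no genotype consistent with that phenotype can produce a type-AB child with a type-B mother.

Ewan, Marcus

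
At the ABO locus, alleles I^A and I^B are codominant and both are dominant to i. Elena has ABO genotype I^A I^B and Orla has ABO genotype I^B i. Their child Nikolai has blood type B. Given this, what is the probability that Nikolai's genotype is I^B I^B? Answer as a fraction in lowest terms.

Cross I^A I^B × I^B i → 1/4 I^A I^B, 1/4 I^A i, 1/4 I^B I^B, 1/4 I^B i.
Type-B genotypes among offspring: I^B I^B (1/4), I^B i (1/4); total 1/2.
P(I^B I^B | type B) = (1/4) / (1/2) = 1/2.

1/2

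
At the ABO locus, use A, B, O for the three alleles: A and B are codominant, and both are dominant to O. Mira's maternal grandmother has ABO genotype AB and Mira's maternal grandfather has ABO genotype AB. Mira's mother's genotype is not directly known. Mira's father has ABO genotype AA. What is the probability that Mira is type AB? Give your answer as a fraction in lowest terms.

1/2

Mira's mother's ABO genotype from AB × AB: 1/4 AA, 1/2 AB, 1/4 BB.
Crossing each possibility with the father AA and summing P(type AB): 1/4·0 + 1/2·1/2 + 1/4·1 = 1/2.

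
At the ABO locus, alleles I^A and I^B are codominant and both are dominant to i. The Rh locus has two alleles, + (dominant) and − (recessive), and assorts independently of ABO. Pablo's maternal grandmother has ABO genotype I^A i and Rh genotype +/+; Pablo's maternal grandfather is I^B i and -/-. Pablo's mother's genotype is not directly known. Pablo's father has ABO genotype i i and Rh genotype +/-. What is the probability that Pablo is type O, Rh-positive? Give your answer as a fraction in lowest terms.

Pablo's mother's ABO genotype from I^A i × I^B i: 1/4 I^A I^B, 1/4 I^A i, 1/4 I^B i, 1/4 i i.
Crossing each possibility with the father i i and summing P(type O): 1/4·0 + 1/4·1/2 + 1/4·1/2 + 1/4·1 = 1/2.
Similarly for Rh via the mother's Rh distribution: P(Rh+) = 3/4.
Independent loci: 1/2 × 3/4 = 3/8.

3/8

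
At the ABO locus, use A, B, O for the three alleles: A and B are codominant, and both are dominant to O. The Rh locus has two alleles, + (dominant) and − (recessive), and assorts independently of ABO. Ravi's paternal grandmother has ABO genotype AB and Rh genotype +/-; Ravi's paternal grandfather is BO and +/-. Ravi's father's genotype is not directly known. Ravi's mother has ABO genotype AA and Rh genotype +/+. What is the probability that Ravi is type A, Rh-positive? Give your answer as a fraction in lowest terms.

Ravi's father's ABO genotype from AB × BO: 1/4 AB, 1/4 AO, 1/4 BB, 1/4 BO.
Crossing each possibility with the mother AA and summing P(type A): 1/4·1/2 + 1/4·1 + 1/4·0 + 1/4·1/2 = 1/2.
Similarly for Rh via the father's Rh distribution: P(Rh+) = 1.
Independent loci: 1/2 × 1 = 1/2.

1/2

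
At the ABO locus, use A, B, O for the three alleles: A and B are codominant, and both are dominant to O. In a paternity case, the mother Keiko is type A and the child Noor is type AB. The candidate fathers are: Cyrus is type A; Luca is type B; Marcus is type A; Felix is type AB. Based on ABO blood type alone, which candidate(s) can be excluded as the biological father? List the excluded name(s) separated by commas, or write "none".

A candidate is excluded only if no genotype consistent with his phenotype could produce a type AB child with a type A mother.
Cyrus (type A): no genotype consistent with that phenotype can produce a type-AB child with a type-A mother.
Marcus (type A): no genotype consistent with that phenotype can produce a type-AB child with a type-A mother.

Cyrus, Marcus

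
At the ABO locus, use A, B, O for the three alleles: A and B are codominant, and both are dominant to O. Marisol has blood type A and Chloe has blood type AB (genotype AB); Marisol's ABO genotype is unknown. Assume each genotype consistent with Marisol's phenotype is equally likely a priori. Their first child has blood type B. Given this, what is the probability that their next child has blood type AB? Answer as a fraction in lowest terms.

Possible genotypes: Marisol ∈ {AA, AO}; Chloe ∈ {AB}.
Weight each parental genotype pair by prior × P(type-B child):
  AO × AB: posterior weight 1; P(next child type AB) = 1/4.
Weighted sum = 1/4.

1/4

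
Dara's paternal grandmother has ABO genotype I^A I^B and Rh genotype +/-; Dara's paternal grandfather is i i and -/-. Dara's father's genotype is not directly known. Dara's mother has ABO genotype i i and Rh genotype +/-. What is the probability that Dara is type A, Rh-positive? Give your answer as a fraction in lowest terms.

5/32

Dara's father's ABO genotype from I^A I^B × i i: 1/2 I^A i, 1/2 I^B i.
Crossing each possibility with the mother i i and summing P(type A): 1/2·1/2 + 1/2·0 = 1/4.
Similarly for Rh via the father's Rh distribution: P(Rh+) = 5/8.
Independent loci: 1/4 × 5/8 = 5/32.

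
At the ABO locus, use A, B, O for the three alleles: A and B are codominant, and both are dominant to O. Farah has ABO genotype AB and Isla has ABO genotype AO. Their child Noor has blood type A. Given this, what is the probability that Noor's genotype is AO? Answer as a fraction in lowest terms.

1/2

Cross AB × AO → 1/4 AA, 1/4 AB, 1/4 AO, 1/4 BO.
Type-A genotypes among offspring: AA (1/4), AO (1/4); total 1/2.
P(AO | type A) = (1/4) / (1/2) = 1/2.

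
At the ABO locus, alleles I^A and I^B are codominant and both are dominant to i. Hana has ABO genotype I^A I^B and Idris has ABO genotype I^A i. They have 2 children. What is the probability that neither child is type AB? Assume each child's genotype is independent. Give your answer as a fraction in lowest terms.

9/16

ABO cross I^A I^B × I^A i → 1/2 A, 1/4 B, 1/4 AB.
So P(type AB) = 1/4 per child.
P(not type AB) = 3/4 for one child; (3/4)^2 = 9/16.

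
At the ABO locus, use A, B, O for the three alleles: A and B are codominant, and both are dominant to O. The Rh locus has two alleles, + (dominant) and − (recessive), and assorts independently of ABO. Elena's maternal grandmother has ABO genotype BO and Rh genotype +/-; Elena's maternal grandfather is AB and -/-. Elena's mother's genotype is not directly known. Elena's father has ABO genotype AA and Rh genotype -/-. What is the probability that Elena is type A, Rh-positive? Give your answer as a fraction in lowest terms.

Elena's mother's ABO genotype from BO × AB: 1/4 AB, 1/4 AO, 1/4 BB, 1/4 BO.
Crossing each possibility with the father AA and summing P(type A): 1/4·1/2 + 1/4·1 + 1/4·0 + 1/4·1/2 = 1/2.
Similarly for Rh via the mother's Rh distribution: P(Rh+) = 1/4.
Independent loci: 1/2 × 1/4 = 1/8.

1/8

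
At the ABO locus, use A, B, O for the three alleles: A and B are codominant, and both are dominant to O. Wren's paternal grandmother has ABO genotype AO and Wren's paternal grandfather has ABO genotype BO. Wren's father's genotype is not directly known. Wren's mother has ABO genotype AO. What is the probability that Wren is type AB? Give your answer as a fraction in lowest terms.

1/8

Wren's father's ABO genotype from AO × BO: 1/4 AB, 1/4 AO, 1/4 BO, 1/4 OO.
Crossing each possibility with the mother AO and summing P(type AB): 1/4·1/4 + 1/4·0 + 1/4·1/4 + 1/4·0 = 1/8.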